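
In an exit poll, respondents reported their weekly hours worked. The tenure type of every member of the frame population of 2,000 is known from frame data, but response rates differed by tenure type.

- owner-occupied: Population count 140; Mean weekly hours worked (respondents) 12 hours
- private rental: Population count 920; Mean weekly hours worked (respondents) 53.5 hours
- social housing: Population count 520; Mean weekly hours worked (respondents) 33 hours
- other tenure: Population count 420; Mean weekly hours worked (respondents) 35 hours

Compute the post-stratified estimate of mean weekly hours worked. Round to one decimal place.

Each cell contributes population-share × respondent value:
  owner-occupied: (140/2,000) × 12 = 0.84
  private rental: (920/2,000) × 53.5 = 24.61
  social housing: (520/2,000) × 33 = 8.58
  other tenure: (420/2,000) × 35 = 7.35
Post-stratified estimate = 41.38 → 41.4.

41.4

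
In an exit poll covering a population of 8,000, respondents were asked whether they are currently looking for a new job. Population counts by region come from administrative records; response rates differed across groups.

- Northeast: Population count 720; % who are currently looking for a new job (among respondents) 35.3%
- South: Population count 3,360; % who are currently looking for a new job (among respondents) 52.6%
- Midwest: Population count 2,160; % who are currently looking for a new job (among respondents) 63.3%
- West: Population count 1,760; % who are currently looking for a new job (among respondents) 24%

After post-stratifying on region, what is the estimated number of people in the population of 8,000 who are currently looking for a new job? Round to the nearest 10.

3,810

Apply each group's respondent rate to its population count:
  Northeast: 720 × 35.3% = 254.16
  South: 3,360 × 52.6% = 1767.36
  Midwest: 2,160 × 63.3% = 1367.28
  West: 1,760 × 24% = 422.4
Estimated total = 3811.2 → 3,810.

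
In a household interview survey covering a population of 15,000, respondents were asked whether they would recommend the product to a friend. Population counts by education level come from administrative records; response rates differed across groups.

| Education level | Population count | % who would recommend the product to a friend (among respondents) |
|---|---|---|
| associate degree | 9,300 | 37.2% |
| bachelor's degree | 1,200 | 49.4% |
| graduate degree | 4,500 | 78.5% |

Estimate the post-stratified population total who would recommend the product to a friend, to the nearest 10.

Apply each group's respondent rate to its population count:
  associate degree: 9,300 × 37.2% = 3459.6
  bachelor's degree: 1,200 × 49.4% = 592.8
  graduate degree: 4,500 × 78.5% = 3532.5
Estimated total = 7584.9 → 7,580.

7,580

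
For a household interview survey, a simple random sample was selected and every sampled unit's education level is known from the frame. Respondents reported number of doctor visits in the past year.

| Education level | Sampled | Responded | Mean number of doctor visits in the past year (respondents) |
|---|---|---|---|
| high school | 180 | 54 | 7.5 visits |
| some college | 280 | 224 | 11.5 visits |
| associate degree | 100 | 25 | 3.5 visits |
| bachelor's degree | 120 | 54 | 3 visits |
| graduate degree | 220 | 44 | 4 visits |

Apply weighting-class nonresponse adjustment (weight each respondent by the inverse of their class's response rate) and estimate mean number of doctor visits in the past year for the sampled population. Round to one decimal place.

6.8

Response rates by class: high school 54/180 = 30%, some college 224/280 = 80%, associate degree 25/100 = 25%, bachelor's degree 54/120 = 45%, graduate degree 44/220 = 20%.
With weight = n_sampled/n_responded per class, the weighted class total is n_sampled:
  high school: 180 × 7.5 = 1350
  some college: 280 × 11.5 = 3220
  associate degree: 100 × 3.5 = 350
  bachelor's degree: 120 × 3 = 360
  graduate degree: 220 × 4 = 880
Adjusted estimate = 6160 / 900 = 6.84444 → 6.8.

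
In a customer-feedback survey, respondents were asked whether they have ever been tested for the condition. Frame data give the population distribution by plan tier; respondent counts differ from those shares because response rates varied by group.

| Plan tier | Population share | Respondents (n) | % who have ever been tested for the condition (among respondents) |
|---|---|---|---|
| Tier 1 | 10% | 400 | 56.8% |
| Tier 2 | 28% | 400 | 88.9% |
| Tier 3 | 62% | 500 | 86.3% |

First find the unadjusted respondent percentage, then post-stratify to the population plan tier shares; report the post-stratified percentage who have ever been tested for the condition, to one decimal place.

84.1%

Without adjustment, the pooled respondent share is:
  (400/1300)×56.8 + (400/1300)×88.9 + (500/1300)×86.3 = 78.0231%
Post-stratified estimate weights by population shares:
  0.1×56.8 + 0.28×88.9 + 0.62×86.3 = 84.078%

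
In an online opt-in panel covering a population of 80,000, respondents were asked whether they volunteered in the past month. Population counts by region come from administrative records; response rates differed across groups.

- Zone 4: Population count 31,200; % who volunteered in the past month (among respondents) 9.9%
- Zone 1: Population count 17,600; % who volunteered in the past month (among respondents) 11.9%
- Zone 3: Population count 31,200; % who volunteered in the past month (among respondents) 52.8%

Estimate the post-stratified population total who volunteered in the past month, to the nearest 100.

Each cell contributes its population count × the respondent rate:
  Zone 4: 31,200 × 9.9% = 3088.8
  Zone 1: 17,600 × 11.9% = 2094.4
  Zone 3: 31,200 × 52.8% = 16473.6
Estimated total = 21656.8 → 21,700.

21,700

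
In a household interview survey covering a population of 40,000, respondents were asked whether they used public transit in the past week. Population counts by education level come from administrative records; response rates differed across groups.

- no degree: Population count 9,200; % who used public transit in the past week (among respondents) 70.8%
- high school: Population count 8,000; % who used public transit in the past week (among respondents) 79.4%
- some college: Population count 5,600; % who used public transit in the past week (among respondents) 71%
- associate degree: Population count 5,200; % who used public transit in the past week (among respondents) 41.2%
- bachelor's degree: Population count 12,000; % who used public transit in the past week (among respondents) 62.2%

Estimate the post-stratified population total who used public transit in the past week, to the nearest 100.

Each cell contributes its population count × the respondent rate:
  no degree: 9,200 × 70.8% = 6513.6
  high school: 8,000 × 79.4% = 6352
  some college: 5,600 × 71% = 3976
  associate degree: 5,200 × 41.2% = 2142.4
  bachelor's degree: 12,000 × 62.2% = 7464
Estimated total = 26,448 → 26,400.

26,400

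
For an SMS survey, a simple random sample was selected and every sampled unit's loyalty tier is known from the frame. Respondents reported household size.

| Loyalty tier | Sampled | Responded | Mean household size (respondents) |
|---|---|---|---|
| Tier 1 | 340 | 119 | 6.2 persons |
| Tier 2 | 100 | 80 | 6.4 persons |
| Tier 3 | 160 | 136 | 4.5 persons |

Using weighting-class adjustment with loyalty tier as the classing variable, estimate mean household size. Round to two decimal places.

Response rates by class: Tier 1 119/340 = 35%, Tier 2 80/100 = 80%, Tier 3 136/160 = 85%.
Each respondent's weight = sampled/responded in their class; summing within a class gives n_sampled, so:
  Tier 1: 340 × 6.2 = 2108
  Tier 2: 100 × 6.4 = 640
  Tier 3: 160 × 4.5 = 720
Adjusted estimate = 3468 / 600 = 5.78 → 5.78.

5.78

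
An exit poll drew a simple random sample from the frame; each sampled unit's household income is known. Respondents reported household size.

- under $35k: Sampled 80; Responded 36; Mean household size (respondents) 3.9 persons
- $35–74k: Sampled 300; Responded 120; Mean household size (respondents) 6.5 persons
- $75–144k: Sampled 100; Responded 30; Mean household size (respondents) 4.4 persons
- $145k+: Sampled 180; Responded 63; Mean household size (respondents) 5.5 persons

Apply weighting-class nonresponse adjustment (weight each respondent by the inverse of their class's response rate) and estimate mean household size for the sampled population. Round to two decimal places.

Response rates by class: under $35k 36/80 = 45%, $35–74k 120/300 = 40%, $75–144k 30/100 = 30%, $145k+ 63/180 = 35%.
Inverse-response-rate weighting restores each class to its sampled count, so class totals weight by n_sampled:
  under $35k: 80 × 3.9 = 312
  $35–74k: 300 × 6.5 = 1950
  $75–144k: 100 × 4.4 = 440
  $145k+: 180 × 5.5 = 990
Adjusted estimate = 3692 / 660 = 5.59394 → 5.59.

5.59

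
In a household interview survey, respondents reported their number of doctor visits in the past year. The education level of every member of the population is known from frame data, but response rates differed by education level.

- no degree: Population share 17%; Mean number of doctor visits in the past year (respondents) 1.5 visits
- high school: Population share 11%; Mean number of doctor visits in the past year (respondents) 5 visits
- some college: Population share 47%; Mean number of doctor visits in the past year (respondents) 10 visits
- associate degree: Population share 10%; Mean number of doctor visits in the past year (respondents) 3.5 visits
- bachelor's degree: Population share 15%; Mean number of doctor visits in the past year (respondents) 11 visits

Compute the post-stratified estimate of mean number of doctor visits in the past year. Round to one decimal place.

Reweight to the known education level distribution:
  no degree: 0.17 × 1.5 = 0.255
  high school: 0.11 × 5 = 0.55
  some college: 0.47 × 10 = 4.7
  associate degree: 0.1 × 3.5 = 0.35
  bachelor's degree: 0.15 × 11 = 1.65
Post-stratified estimate = 7.505 → 7.5.

7.5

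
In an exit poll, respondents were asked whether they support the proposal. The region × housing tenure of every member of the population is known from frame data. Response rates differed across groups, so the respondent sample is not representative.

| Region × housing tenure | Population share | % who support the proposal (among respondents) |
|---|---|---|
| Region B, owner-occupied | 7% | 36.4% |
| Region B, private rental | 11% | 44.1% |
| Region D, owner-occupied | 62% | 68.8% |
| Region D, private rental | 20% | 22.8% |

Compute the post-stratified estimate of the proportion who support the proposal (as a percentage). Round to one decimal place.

54.6%

Each cell contributes population-share × respondent value:
  Region B, owner-occupied: 0.07 × 36.4 = 2.548
  Region B, private rental: 0.11 × 44.1 = 4.851
  Region D, owner-occupied: 0.62 × 68.8 = 42.656
  Region D, private rental: 0.2 × 22.8 = 4.56
Post-stratified estimate = 54.615 → 54.6%.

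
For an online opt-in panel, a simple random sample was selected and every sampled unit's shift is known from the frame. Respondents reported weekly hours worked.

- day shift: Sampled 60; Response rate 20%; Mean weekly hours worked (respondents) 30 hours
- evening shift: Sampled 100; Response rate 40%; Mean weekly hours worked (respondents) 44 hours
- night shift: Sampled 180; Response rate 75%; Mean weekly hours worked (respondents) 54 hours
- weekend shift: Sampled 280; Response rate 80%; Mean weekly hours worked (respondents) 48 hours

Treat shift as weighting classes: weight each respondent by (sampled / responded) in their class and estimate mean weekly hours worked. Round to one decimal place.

47.4

Inverse-response-rate weighting restores each class to its sampled count, so class totals weight by n_sampled:
  day shift: 60 × 30 = 1800
  evening shift: 100 × 44 = 4400
  night shift: 180 × 54 = 9720
  weekend shift: 280 × 48 = 13,440
Adjusted estimate = 29,360 / 620 = 47.3548 → 47.4.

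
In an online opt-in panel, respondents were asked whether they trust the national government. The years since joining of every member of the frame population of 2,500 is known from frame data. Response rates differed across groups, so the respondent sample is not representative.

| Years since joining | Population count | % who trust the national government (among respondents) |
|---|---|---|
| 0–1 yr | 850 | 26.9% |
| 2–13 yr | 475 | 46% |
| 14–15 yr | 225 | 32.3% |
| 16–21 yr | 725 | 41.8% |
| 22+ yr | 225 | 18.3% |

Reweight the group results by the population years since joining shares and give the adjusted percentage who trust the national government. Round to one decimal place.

Weight each group's respondent value by its population share:
  0–1 yr: (850/2,500) × 26.9 = 9.146
  2–13 yr: (475/2,500) × 46 = 8.74
  14–15 yr: (225/2,500) × 32.3 = 2.907
  16–21 yr: (725/2,500) × 41.8 = 12.122
  22+ yr: (225/2,500) × 18.3 = 1.647
Post-stratified estimate = 34.562 → 34.6%.

34.6%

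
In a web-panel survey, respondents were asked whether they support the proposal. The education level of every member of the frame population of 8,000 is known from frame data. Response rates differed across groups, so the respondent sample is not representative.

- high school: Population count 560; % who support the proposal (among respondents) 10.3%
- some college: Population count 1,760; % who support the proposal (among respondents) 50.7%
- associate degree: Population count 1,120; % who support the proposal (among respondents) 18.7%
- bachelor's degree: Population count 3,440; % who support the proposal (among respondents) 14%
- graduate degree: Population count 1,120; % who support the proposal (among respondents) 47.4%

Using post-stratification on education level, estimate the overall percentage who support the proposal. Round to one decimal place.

Post-stratification weights by population share, not respondent share:
  high school: (560/8,000) × 10.3 = 0.721
  some college: (1,760/8,000) × 50.7 = 11.154
  associate degree: (1,120/8,000) × 18.7 = 2.618
  bachelor's degree: (3,440/8,000) × 14 = 6.02
  graduate degree: (1,120/8,000) × 47.4 = 6.636
Post-stratified estimate = 27.149 → 27.1%.

27.1%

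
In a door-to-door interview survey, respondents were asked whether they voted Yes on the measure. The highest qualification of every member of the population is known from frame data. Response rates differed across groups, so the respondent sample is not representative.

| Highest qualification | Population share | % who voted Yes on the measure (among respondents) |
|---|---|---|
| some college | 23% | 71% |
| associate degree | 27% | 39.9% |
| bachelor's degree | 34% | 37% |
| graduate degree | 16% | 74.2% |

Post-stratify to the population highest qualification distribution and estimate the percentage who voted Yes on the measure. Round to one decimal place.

Reweight to the known highest qualification distribution:
  some college: 0.23 × 71 = 16.33
  associate degree: 0.27 × 39.9 = 10.773
  bachelor's degree: 0.34 × 37 = 12.58
  graduate degree: 0.16 × 74.2 = 11.872
Post-stratified estimate = 51.555 → 51.6%.

51.6%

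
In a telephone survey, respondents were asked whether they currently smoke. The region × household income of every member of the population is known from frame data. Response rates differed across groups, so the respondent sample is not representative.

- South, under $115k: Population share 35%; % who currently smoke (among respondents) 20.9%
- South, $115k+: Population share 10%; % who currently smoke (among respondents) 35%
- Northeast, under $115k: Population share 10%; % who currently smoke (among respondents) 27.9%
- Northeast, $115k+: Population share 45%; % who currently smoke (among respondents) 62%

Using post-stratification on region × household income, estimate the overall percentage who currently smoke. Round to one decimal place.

41.5%

Each cell contributes population-share × respondent value:
  South, under $115k: 0.35 × 20.9 = 7.315
  South, $115k+: 0.1 × 35 = 3.5
  Northeast, under $115k: 0.1 × 27.9 = 2.79
  Northeast, $115k+: 0.45 × 62 = 27.9
Post-stratified estimate = 41.505 → 41.5%.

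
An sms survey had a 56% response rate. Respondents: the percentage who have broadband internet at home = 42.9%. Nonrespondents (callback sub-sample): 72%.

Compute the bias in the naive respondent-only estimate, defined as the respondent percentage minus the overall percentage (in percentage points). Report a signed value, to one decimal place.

-12.8 percentage points

Nonresponse fraction = 1 − 0.56 = 0.44.
Bias = (nonresponse fraction) × (respondent percentage − nonrespondent percentage)
     = 0.44 × (42.9 − 72) = 0.44 × -29.1 = -12.804.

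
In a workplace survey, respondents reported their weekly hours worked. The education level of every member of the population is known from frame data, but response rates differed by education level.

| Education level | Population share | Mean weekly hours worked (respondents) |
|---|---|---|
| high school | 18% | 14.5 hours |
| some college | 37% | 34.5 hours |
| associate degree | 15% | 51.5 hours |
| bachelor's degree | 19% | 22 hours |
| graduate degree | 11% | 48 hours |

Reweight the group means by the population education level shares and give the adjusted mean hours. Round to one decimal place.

Post-stratification weights by population share, not respondent share:
  high school: 0.18 × 14.5 = 2.61
  some college: 0.37 × 34.5 = 12.765
  associate degree: 0.15 × 51.5 = 7.725
  bachelor's degree: 0.19 × 22 = 4.18
  graduate degree: 0.11 × 48 = 5.28
Post-stratified estimate = 32.56 → 32.6.

32.6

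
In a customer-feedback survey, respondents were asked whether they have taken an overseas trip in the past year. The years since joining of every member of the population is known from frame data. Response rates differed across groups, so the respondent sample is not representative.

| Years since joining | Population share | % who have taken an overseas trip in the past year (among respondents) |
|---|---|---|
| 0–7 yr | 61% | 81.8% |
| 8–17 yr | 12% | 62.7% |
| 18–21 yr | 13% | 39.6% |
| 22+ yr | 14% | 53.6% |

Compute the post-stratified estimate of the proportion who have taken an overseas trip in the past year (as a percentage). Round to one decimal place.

70.1%

Post-stratification weights by population share, not respondent share:
  0–7 yr: 0.61 × 81.8 = 49.898
  8–17 yr: 0.12 × 62.7 = 7.524
  18–21 yr: 0.13 × 39.6 = 5.148
  22+ yr: 0.14 × 53.6 = 7.504
Post-stratified estimate = 70.074 → 70.1%.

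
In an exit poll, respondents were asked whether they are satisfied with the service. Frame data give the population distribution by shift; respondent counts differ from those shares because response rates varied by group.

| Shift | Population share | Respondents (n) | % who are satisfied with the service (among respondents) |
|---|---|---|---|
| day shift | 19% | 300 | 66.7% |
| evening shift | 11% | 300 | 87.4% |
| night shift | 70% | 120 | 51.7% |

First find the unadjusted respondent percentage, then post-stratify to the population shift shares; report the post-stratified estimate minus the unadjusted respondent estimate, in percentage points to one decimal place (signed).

Naive respondent-only estimate (weights = respondent counts):
  (300/720)×66.7 + (300/720)×87.4 + (120/720)×51.7 = 72.825%
Post-stratifying to population shares instead:
  0.19×66.7 + 0.11×87.4 + 0.7×51.7 = 58.477%
Difference = 58.477 − 72.825 = -14.348 pp.

-14.3 percentage points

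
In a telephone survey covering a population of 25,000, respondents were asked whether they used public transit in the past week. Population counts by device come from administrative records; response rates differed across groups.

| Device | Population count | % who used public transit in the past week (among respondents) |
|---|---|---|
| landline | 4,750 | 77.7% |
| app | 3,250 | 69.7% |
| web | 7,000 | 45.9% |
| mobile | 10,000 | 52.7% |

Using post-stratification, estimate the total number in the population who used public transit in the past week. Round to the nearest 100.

Apply each group's respondent rate to its population count:
  landline: 4,750 × 77.7% = 3690.75
  app: 3,250 × 69.7% = 2265.25
  web: 7,000 × 45.9% = 3213
  mobile: 10,000 × 52.7% = 5270
Estimated total = 14,439 → 14,400.

14,400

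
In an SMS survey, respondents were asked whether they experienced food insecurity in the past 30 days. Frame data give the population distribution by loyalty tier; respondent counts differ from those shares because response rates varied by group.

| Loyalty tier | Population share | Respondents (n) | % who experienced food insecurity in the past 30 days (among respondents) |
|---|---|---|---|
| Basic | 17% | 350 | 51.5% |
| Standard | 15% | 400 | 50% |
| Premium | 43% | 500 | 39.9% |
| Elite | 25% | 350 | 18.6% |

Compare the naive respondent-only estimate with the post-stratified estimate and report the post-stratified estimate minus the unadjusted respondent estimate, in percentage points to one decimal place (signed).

-2.2 percentage points

Without adjustment, the pooled respondent share is:
  (350/1600)×51.5 + (400/1600)×50 + (500/1600)×39.9 + (350/1600)×18.6 = 40.3031%
Reweighting by population loyalty tier shares:
  0.17×51.5 + 0.15×50 + 0.43×39.9 + 0.25×18.6 = 38.062%
Difference = 38.062 − 40.3031 = -2.2411 pp.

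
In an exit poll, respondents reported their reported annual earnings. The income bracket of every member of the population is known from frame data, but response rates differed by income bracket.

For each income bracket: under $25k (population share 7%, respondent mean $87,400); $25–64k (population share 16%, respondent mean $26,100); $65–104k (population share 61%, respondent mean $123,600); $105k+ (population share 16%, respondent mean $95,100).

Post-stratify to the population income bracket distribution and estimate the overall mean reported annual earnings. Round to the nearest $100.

Post-stratification weights by population share, not respondent share:
  under $25k: 0.07 × 87,400 = 6118
  $25–64k: 0.16 × 26,100 = 4176
  $65–104k: 0.61 × 123,600 = 75,396
  $105k+: 0.16 × 95,100 = 15,216
Post-stratified estimate = 100,906 → $100,900.

$100,900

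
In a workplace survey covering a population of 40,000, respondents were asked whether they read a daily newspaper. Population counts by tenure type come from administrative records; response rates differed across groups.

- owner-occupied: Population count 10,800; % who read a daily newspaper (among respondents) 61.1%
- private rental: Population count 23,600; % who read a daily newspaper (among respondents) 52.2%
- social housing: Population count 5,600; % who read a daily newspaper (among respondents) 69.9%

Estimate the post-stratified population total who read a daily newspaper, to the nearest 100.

22,800

Apply each group's respondent rate to its population count:
  owner-occupied: 10,800 × 61.1% = 6598.8
  private rental: 23,600 × 52.2% = 12319.2
  social housing: 5,600 × 69.9% = 3914.4
Estimated total = 22832.4 → 22,800.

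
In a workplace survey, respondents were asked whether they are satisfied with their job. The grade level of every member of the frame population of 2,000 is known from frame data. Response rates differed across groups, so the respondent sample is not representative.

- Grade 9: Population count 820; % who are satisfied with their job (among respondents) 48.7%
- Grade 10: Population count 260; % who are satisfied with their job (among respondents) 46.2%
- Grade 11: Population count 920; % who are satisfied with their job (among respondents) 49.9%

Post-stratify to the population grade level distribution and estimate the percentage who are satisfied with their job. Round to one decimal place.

48.9%

Weight each group's respondent value by its population share:
  Grade 9: (820/2,000) × 48.7 = 19.967
  Grade 10: (260/2,000) × 46.2 = 6.006
  Grade 11: (920/2,000) × 49.9 = 22.954
Post-stratified estimate = 48.927 → 48.9%.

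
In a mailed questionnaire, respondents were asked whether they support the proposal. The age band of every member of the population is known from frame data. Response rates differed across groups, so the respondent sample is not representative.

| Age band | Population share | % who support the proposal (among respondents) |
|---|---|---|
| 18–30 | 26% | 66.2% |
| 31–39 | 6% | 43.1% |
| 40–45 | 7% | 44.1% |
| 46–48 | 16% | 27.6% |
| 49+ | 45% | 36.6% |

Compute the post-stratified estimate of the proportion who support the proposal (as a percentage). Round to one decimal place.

43.8%

Weight each group's respondent value by its population share:
  18–30: 0.26 × 66.2 = 17.212
  31–39: 0.06 × 43.1 = 2.586
  40–45: 0.07 × 44.1 = 3.087
  46–48: 0.16 × 27.6 = 4.416
  49+: 0.45 × 36.6 = 16.47
Post-stratified estimate = 43.771 → 43.8%.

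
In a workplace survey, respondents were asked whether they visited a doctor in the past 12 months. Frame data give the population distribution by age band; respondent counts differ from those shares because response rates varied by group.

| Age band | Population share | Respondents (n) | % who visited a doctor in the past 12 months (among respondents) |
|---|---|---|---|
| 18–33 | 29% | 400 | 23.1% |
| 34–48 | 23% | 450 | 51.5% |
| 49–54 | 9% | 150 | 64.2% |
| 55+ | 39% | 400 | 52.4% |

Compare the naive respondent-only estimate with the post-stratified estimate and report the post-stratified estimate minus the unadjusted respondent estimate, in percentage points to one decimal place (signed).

Unadjusted (pooled respondent) estimate weights by respondent counts:
  (400/1400)×23.1 + (450/1400)×51.5 + (150/1400)×64.2 + (400/1400)×52.4 = 45.0036%
Reweighting by population age band shares:
  0.29×23.1 + 0.23×51.5 + 0.09×64.2 + 0.39×52.4 = 44.758%
Difference = 44.758 − 45.0036 = -0.2456 pp.

-0.2 percentage points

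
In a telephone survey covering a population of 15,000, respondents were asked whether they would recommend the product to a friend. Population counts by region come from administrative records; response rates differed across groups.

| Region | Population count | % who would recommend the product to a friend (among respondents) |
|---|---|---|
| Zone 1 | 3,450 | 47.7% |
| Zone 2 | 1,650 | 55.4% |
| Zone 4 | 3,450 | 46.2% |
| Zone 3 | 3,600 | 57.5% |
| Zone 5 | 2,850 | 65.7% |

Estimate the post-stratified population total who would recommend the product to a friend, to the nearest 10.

Each cell contributes its population count × the respondent rate:
  Zone 1: 3,450 × 47.7% = 1645.65
  Zone 2: 1,650 × 55.4% = 914.1
  Zone 4: 3,450 × 46.2% = 1593.9
  Zone 3: 3,600 × 57.5% = 2070
  Zone 5: 2,850 × 65.7% = 1872.45
Estimated total = 8096.1 → 8,100.

8,100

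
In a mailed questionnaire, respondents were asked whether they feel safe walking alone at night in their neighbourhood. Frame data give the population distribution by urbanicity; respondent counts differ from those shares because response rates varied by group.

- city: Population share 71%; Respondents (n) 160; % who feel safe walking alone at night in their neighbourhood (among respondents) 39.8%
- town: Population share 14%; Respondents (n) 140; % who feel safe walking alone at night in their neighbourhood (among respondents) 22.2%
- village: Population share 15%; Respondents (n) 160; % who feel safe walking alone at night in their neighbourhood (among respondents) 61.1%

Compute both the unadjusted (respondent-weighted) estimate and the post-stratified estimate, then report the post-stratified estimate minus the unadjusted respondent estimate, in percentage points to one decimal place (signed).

Without adjustment, the pooled respondent share is:
  (160/460)×39.8 + (140/460)×22.2 + (160/460)×61.1 = 41.8522%
Post-stratifying to population shares instead:
  0.71×39.8 + 0.14×22.2 + 0.15×61.1 = 40.531%
Difference = 40.531 − 41.8522 = -1.3212 pp.

-1.3 percentage points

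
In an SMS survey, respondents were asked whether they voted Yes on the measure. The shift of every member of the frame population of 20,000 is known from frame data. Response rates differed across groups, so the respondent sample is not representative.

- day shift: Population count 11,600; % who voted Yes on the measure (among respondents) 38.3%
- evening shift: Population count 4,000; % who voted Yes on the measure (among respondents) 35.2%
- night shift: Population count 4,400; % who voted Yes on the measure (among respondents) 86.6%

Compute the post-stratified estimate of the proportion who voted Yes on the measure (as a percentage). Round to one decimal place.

Post-stratification weights by population share, not respondent share:
  day shift: (11,600/20,000) × 38.3 = 22.214
  evening shift: (4,000/20,000) × 35.2 = 7.04
  night shift: (4,400/20,000) × 86.6 = 19.052
Post-stratified estimate = 48.306 → 48.3%.

48.3%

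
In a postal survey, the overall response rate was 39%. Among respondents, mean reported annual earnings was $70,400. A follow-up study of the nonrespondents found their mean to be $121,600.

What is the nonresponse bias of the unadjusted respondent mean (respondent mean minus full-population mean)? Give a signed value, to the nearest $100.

Nonresponse fraction = 1 − 0.39 = 0.61.
Bias = (nonresponse fraction) × (respondent mean − nonrespondent mean)
     = 0.61 × (70,400 − 121,600) = 0.61 × -51,200 = -31,232.

-$31,200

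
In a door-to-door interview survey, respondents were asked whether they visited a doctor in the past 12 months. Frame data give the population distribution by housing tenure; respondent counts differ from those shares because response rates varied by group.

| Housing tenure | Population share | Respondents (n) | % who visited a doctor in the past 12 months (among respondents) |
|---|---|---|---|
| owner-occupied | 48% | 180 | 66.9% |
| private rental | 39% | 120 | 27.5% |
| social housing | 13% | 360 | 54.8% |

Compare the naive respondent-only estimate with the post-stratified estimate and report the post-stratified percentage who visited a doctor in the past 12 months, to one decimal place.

50.0%

Unadjusted (pooled respondent) estimate weights by respondent counts:
  (180/660)×66.9 + (120/660)×27.5 + (360/660)×54.8 = 53.1364%
Post-stratifying to population shares instead:
  0.48×66.9 + 0.39×27.5 + 0.13×54.8 = 49.961%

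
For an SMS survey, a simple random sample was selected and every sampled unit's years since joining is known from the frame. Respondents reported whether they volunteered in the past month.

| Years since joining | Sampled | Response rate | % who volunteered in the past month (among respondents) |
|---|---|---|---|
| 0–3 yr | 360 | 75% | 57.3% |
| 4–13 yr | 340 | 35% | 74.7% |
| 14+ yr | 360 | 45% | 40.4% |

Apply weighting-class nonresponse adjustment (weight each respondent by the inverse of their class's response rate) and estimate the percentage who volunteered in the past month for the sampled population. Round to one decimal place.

57.1%

Inverse-response-rate weighting restores each class to its sampled count, so class totals weight by n_sampled:
  0–3 yr: 360 × 57.3 = 20,628
  4–13 yr: 340 × 74.7 = 25,398
  14+ yr: 360 × 40.4 = 14,544
Adjusted estimate = 60,570 / 1,060 = 57.1415 → 57.1%.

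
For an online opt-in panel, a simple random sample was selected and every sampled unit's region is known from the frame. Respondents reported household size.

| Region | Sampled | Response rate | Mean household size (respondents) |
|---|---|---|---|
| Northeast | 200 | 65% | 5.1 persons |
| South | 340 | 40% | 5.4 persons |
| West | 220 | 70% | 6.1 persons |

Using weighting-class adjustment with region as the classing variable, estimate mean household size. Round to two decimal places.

Inverse-response-rate weighting restores each class to its sampled count, so class totals weight by n_sampled:
  Northeast: 200 × 5.1 = 1020
  South: 340 × 5.4 = 1836
  West: 220 × 6.1 = 1342
Adjusted estimate = 4198 / 760 = 5.52368 → 5.52.

5.52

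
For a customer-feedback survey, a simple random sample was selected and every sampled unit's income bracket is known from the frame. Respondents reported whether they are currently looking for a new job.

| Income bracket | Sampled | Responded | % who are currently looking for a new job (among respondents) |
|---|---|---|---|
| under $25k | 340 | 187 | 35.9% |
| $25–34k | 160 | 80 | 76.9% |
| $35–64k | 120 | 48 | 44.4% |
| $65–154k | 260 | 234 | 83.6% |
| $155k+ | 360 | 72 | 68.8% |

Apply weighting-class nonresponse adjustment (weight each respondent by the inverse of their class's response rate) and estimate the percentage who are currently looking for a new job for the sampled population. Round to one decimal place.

Class response rates: under $25k 187/340 = 55%, $25–34k 80/160 = 50%, $35–64k 48/120 = 40%, $65–154k 234/260 = 90%, $155k+ 72/360 = 20%.
Inverse-response-rate weighting restores each class to its sampled count, so class totals weight by n_sampled:
  under $25k: 340 × 35.9 = 12,206
  $25–34k: 160 × 76.9 = 12,304
  $35–64k: 120 × 44.4 = 5328
  $65–154k: 260 × 83.6 = 21,736
  $155k+: 360 × 68.8 = 24,768
Adjusted estimate = 76,342 / 1,240 = 61.5661 → 61.6%.

61.6%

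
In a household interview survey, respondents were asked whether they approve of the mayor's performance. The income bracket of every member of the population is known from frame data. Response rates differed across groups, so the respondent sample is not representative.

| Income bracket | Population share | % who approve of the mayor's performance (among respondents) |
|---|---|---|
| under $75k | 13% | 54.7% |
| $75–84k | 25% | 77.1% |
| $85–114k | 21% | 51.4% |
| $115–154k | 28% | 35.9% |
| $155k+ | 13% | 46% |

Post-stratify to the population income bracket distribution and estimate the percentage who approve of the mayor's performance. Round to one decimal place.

53.2%

Each cell contributes population-share × respondent value:
  under $75k: 0.13 × 54.7 = 7.111
  $75–84k: 0.25 × 77.1 = 19.275
  $85–114k: 0.21 × 51.4 = 10.794
  $115–154k: 0.28 × 35.9 = 10.052
  $155k+: 0.13 × 46 = 5.98
Post-stratified estimate = 53.212 → 53.2%.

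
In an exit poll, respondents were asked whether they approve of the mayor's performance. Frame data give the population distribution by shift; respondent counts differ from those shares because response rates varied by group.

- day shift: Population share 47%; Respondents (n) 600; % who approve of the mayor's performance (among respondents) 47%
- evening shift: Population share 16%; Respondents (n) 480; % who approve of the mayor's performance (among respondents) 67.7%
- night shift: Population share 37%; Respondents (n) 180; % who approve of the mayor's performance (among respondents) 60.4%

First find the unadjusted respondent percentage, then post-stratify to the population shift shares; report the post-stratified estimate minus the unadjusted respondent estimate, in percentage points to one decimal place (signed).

Naive respondent-only estimate (weights = respondent counts):
  (600/1260)×47 + (480/1260)×67.7 + (180/1260)×60.4 = 56.8%
Post-stratifying to population shares instead:
  0.47×47 + 0.16×67.7 + 0.37×60.4 = 55.27%
Difference = 55.27 − 56.8 = -1.53 pp.

-1.5 percentage points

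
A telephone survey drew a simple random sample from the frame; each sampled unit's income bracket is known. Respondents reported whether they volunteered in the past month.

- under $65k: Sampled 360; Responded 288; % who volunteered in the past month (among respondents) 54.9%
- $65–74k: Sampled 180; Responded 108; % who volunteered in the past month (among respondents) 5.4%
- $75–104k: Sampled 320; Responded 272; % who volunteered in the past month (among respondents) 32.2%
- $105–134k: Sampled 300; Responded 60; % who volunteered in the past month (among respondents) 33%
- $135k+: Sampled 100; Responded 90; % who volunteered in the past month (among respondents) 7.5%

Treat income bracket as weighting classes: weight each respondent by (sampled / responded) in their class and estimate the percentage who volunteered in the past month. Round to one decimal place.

33.1%

Response rates by class: under $65k 288/360 = 80%, $65–74k 108/180 = 60%, $75–104k 272/320 = 85%, $105–134k 60/300 = 20%, $135k+ 90/100 = 90%.
Weighting each respondent by the inverse class response rate inflates each class back to its sampled size, so the class weight is n_sampled:
  under $65k: 360 × 54.9 = 19,764
  $65–74k: 180 × 5.4 = 972
  $75–104k: 320 × 32.2 = 10,304
  $105–134k: 300 × 33 = 9900
  $135k+: 100 × 7.5 = 750
Adjusted estimate = 41,690 / 1,260 = 33.0873 → 33.1%.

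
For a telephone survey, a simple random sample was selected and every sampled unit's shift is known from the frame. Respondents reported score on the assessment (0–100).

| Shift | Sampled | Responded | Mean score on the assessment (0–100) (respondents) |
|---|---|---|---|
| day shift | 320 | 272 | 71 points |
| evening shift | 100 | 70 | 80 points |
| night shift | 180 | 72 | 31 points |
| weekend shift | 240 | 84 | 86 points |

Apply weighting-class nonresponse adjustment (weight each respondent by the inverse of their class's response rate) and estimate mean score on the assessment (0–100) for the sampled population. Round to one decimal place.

Response rates by class: day shift 272/320 = 85%, evening shift 70/100 = 70%, night shift 72/180 = 40%, weekend shift 84/240 = 35%.
Weighting each respondent by the inverse class response rate inflates each class back to its sampled size, so the class weight is n_sampled:
  day shift: 320 × 71 = 22,720
  evening shift: 100 × 80 = 8000
  night shift: 180 × 31 = 5580
  weekend shift: 240 × 86 = 20,640
Adjusted estimate = 56,940 / 840 = 67.7857 → 67.8.

67.8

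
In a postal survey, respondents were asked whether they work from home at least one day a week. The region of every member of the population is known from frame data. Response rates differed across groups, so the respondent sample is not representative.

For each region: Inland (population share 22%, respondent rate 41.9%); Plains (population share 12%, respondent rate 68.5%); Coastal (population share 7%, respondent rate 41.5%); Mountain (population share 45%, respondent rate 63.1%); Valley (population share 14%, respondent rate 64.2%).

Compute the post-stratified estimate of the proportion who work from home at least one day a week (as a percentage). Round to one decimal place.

Post-stratification weights by population share, not respondent share:
  Inland: 0.22 × 41.9 = 9.218
  Plains: 0.12 × 68.5 = 8.22
  Coastal: 0.07 × 41.5 = 2.905
  Mountain: 0.45 × 63.1 = 28.395
  Valley: 0.14 × 64.2 = 8.988
Post-stratified estimate = 57.726 → 57.7%.

57.7%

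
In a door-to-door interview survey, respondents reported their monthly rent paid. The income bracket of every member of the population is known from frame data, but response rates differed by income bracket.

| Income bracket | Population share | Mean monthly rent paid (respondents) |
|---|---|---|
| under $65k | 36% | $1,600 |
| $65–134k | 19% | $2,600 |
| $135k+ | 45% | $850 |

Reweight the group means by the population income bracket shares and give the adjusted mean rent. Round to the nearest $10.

$1,450

Post-stratification weights by population share, not respondent share:
  under $65k: 0.36 × 1600 = 576
  $65–134k: 0.19 × 2600 = 494
  $135k+: 0.45 × 850 = 382.5
Post-stratified estimate = 1452.5 → $1,450.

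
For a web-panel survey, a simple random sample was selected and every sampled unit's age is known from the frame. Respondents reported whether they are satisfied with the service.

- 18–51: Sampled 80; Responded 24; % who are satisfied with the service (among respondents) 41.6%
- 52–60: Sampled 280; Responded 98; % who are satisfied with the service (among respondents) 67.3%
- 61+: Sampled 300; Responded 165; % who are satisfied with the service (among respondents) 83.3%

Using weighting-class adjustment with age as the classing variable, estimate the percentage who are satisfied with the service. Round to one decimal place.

Response rates by class: 18–51 24/80 = 30%, 52–60 98/280 = 35%, 61+ 165/300 = 55%.
Weighting each respondent by the inverse class response rate inflates each class back to its sampled size, so the class weight is n_sampled:
  18–51: 80 × 41.6 = 3328
  52–60: 280 × 67.3 = 18,844
  61+: 300 × 83.3 = 24,990
Adjusted estimate = 47,162 / 660 = 71.4576 → 71.5%.

71.5%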